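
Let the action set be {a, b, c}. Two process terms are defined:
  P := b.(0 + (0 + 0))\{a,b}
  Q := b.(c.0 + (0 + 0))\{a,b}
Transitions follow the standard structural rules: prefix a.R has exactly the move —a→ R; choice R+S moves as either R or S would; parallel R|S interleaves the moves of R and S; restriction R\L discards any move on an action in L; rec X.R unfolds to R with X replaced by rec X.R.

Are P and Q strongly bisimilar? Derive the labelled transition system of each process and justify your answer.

Reachable graph of P (2 states):
  s0 = b.(0 + (0 + 0))\{a,b} ⊢ -b-> s1
  s1 = (0 + (0 + 0))\{a,b} ⊢ deadlocked
Reachable graph of Q (3 states):
  t0 = b.(c.0 + (0 + 0))\{a,b} ⊢ -b-> t1
  t1 = (c.0 + (0 + 0))\{a,b} ⊢ -c-> t2
  t2 = 0\{a,b} ⊢ deadlocked
Partition-refinement fixed point:
  B0 = {s0}
  B1 = {s1, t2}
  B2 = {t0}
  B3 = {t1}
s0 ∈ B0, t0 ∈ B2 → different blocks

NO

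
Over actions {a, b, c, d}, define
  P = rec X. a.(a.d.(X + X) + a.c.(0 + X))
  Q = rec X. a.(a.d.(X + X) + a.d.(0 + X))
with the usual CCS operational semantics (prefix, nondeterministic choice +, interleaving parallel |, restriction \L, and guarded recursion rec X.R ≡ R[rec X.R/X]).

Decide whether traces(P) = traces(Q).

LTS(P): 6 reachable states
  s0 = rec X. a.(a.d.(X + X) + a.c.(0 + X)) has moves ··a··> s1
  s1 = a.d.((rec X. a.(a.d.(X + X) + a.c.(0 + X))) + (rec X. a.(a.d.(X + X) + a.c.(0 + X)))) + a.c.(0 + (rec X. a.(a.d.(X + X) + a.c.(0 + X)))) has moves ··a··> s2, ··a··> s3
  s2 = c.(0 + (rec X. a.(a.d.(X + X) + a.c.(0 + X)))) has moves ··c··> s4
  s3 = d.((rec X. a.(a.d.(X + X) + a.c.(0 + X))) + (rec X. a.(a.d.(X + X) + a.c.(0 + X)))) has moves ··d··> s5
  s4 = 0 + (rec X. a.(a.d.(X + X) + a.c.(0 + X))) has moves ··a··> s1
  s5 = (rec X. a.(a.d.(X + X) + a.c.(0 + X))) + (rec X. a.(a.d.(X + X) + a.c.(0 + X))) has moves ··a··> s1
LTS(Q): 6 reachable states
  t0 = rec X. a.(a.d.(X + X) + a.d.(0 + X)) has moves ··a··> t1
  t1 = a.d.((rec X. a.(a.d.(X + X) + a.d.(0 + X))) + (rec X. a.(a.d.(X + X) + a.d.(0 + X)))) + a.d.(0 + (rec X. a.(a.d.(X + X) + a.d.(0 + X)))) has moves ··a··> t2, ··a··> t3
  t2 = d.((rec X. a.(a.d.(X + X) + a.d.(0 + X))) + (rec X. a.(a.d.(X + X) + a.d.(0 + X)))) has moves ··d··> t4
  t3 = d.(0 + (rec X. a.(a.d.(X + X) + a.d.(0 + X)))) has moves ··d··> t5
  t4 = (rec X. a.(a.d.(X + X) + a.d.(0 + X))) + (rec X. a.(a.d.(X + X) + a.d.(0 + X))) has moves ··a··> t1
  t5 = 0 + (rec X. a.(a.d.(X + X) + a.d.(0 + X))) has moves ··a··> t1
Run σ = ⟨aac⟩ on P: start {s0}
  step 1 (a): {s1}
  step 2 (a): {s2, s3}
  step 3 (c): {s4}
  ✓ P
Run σ = ⟨aac⟩ on Q: start {t0}
  step 1 (a): {t1}
  step 2 (a): {t2, t3}
  step 3 (c): ∅  — Q cannot continue

trace-distinct — witness ⟨aac⟩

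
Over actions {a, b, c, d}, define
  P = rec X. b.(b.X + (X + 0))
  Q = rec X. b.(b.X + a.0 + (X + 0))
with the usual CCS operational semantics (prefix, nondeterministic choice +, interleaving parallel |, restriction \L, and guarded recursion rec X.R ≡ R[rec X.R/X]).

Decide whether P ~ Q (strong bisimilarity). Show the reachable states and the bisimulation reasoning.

LTS(P): 2 reachable states
  u0 = rec X. b.(b.X + (X + 0)) | —b→ u1
  u1 = b.(rec X. b.(b.X + (X + 0))) + ((rec X. b.(b.X + (X + 0))) + 0) | —b→ u0, —b→ u1
LTS(Q): 3 reachable states
  v0 = rec X. b.(b.X + a.0 + (X + 0)) | —b→ v1
  v1 = b.(rec X. b.(b.X + a.0 + (X + 0))) + a.0 + ((rec X. b.(b.X + a.0 + (X + 0))) + 0) | —a→ v2, —b→ v0, —b→ v1
  v2 = 0 | (no moves)
Coarsest stable partition (strong bisimilarity classes):
  B0 = {u0, u1}
  B1 = {v0}
  B2 = {v1}
  B3 = {v2}
u0 ∈ B0, v0 ∈ B1 → different blocks

NO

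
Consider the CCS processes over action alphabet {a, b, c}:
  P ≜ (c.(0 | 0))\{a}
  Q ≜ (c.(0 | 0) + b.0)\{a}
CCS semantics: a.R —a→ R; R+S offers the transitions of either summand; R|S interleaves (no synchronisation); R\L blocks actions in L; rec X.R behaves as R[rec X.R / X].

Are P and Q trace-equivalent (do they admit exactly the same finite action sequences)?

NO — witness ⟨b⟩

LTS(P): 2 reachable states
  u0 = (c.(0 | 0))\{a} :: -c-> u1
  u1 = (0 | 0)\{a} :: deadlocked
LTS(Q): 3 reachable states
  v0 = (c.(0 | 0) + b.0)\{a} :: -b-> v1, -c-> v2
  v1 = 0\{a} :: deadlocked
  v2 = (0 | 0)\{a} :: deadlocked
Trace ⟨b⟩ through Q, begin at {v0}:
  [1] b ⇒ {v1}
  — Q admits the full trace.
Trace ⟨b⟩ through P, begin at {u0}:
  [1] b ⇒ no successor for P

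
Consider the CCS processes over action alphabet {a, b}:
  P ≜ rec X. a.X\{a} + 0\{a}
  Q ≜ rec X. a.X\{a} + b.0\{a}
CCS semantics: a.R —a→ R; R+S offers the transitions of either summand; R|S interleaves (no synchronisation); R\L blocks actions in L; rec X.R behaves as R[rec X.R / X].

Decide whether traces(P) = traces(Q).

LTS(P): 2 reachable states
  s0 = rec X. a.X\{a} + 0\{a} :: —a→ s1
  s1 = (rec X. a.X\{a} + 0\{a})\{a} :: deadlocked
LTS(Q): 4 reachable states
  t0 = rec X. a.X\{a} + b.0\{a} :: —a→ t1, —b→ t2
  t1 = (rec X. a.X\{a} + b.0\{a})\{a} :: —b→ t3
  t2 = 0\{a} :: deadlocked
  t3 = 0\{a}\{a} :: deadlocked
Run σ = ⟨b⟩ on Q: start {t0}
  after b @ step 1: {t2}
  Q completes σ.
Run σ = ⟨b⟩ on P: start {s0}
  after b @ step 1: ∅  — P cannot continue

traces(P) ≠ traces(Q) — witness ⟨b⟩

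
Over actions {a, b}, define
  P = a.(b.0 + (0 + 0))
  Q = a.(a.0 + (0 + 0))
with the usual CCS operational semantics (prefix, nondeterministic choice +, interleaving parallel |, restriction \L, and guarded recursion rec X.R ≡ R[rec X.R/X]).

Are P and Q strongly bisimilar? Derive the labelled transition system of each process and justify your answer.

LTS(P): 3 reachable states
  p0 = a.(b.0 + (0 + 0)) → =a=> p1
  p1 = b.0 + (0 + 0) → =b=> p2
  p2 = 0 → deadlocked
LTS(Q): 3 reachable states
  q0 = a.(a.0 + (0 + 0)) → =a=> q1
  q1 = a.0 + (0 + 0) → =a=> q2
  q2 = 0 → deadlocked
Coarsest stable partition (strong bisimilarity classes):
  B0 = {p0}
  B1 = {p1}
  B2 = {p2, q2}
  B3 = {q0}
  B4 = {q1}
p0 ∈ B0, q0 ∈ B3 → different blocks

P ≁ Q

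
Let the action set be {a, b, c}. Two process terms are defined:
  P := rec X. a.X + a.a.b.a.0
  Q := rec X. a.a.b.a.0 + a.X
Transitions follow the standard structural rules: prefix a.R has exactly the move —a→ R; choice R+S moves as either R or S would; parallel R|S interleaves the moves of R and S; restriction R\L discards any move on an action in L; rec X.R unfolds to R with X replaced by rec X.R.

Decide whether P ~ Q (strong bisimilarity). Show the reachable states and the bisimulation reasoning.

LTS(P): 5 reachable states
  p0 = rec X. a.X + a.a.b.a.0 has moves -a-> p0, -a-> p1
  p1 = a.b.a.0 has moves -a-> p2
  p2 = b.a.0 has moves -b-> p3
  p3 = a.0 has moves -a-> p4
  p4 = 0 has moves deadlocked
LTS(Q): 5 reachable states
  q0 = rec X. a.a.b.a.0 + a.X has moves -a-> q0, -a-> q1
  q1 = a.b.a.0 has moves -a-> q2
  q2 = b.a.0 has moves -b-> q3
  q3 = a.0 has moves -a-> q4
  q4 = 0 has moves deadlocked
Partition-refinement fixed point:
  B0 = {p0, q0}
  B1 = {p1, q1}
  B2 = {p2, q2}
  B3 = {p3, q3}
  B4 = {p4, q4}
p0 ∈ B0, q0 ∈ B0 → same block

bisimilar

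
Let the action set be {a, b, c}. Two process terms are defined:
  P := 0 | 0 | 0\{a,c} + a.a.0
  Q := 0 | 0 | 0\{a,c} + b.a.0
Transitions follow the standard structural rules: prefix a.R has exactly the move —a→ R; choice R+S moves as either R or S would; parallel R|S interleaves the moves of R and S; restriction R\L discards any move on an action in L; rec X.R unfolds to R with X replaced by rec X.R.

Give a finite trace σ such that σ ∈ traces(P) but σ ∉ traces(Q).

P's transition system — 3 states:
  m0 = 0 | 0 | 0\{a,c} + a.a.0 → -a-> m1
  m1 = a.0 → -a-> m2
  m2 = 0 → deadlocked
Q's transition system — 3 states:
  n0 = 0 | 0 | 0\{a,c} + b.a.0 → -b-> n1
  n1 = a.0 → -a-> n2
  n2 = 0 → deadlocked
Executing a from P (initial set {m0}):
  [1] a ⇒ {m1}
  — P admits the full trace.
Executing a from Q (initial set {n0}):
  [1] a ⇒ ∅ (Q stuck)

a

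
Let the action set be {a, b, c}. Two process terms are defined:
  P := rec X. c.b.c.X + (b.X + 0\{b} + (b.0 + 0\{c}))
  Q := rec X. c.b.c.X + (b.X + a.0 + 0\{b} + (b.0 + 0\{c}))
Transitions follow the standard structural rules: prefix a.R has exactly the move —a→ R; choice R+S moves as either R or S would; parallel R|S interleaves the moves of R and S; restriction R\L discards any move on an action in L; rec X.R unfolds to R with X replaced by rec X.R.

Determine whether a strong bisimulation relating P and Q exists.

not bisimilar

P's transition system — 4 states:
  m0 = rec X. c.b.c.X + (b.X + 0\{b} + (b.0 + 0\{c})) | ··b··> m0, ··b··> m1, ··c··> m2
  m1 = 0 | deadlocked
  m2 = b.c.(rec X. c.b.c.X + (b.X + 0\{b} + (b.0 + 0\{c}))) | ··b··> m3
  m3 = c.(rec X. c.b.c.X + (b.X + 0\{b} + (b.0 + 0\{c}))) | ··c··> m0
Q's transition system — 4 states:
  n0 = rec X. c.b.c.X + (b.X + a.0 + 0\{b} + (b.0 + 0\{c})) | ··a··> n1, ··b··> n0, ··b··> n1, ··c··> n2
  n1 = 0 | deadlocked
  n2 = b.c.(rec X. c.b.c.X + (b.X + a.0 + 0\{b} + (b.0 + 0\{c}))) | ··b··> n3
  n3 = c.(rec X. c.b.c.X + (b.X + a.0 + 0\{b} + (b.0 + 0\{c}))) | ··c··> n0
Partition-refinement fixed point:
  B0 = {m0}
  B1 = {m1, n1}
  B2 = {m2}
  B3 = {m3}
  B4 = {n0}
  B5 = {n2}
  B6 = {n3}
m0 ∈ B0, n0 ∈ B4 → different blocks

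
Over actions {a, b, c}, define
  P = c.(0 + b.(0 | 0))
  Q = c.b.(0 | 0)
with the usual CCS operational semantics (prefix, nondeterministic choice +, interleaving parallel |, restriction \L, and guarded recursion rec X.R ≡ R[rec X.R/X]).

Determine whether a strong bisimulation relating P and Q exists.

P's transition system — 3 states:
  u0 = c.(0 + b.(0 | 0)) | —c→ u1
  u1 = 0 + b.(0 | 0) | —b→ u2
  u2 = 0 | 0 | ∅
Q's transition system — 3 states:
  v0 = c.b.(0 | 0) | —c→ v1
  v1 = b.(0 | 0) | —b→ v2
  v2 = 0 | 0 | ∅
Partition-refinement fixed point:
  B0 = {u0, v0}
  B1 = {u1, v1}
  B2 = {u2, v2}
u0 ∈ B0, v0 ∈ B0 → same block

bisimilar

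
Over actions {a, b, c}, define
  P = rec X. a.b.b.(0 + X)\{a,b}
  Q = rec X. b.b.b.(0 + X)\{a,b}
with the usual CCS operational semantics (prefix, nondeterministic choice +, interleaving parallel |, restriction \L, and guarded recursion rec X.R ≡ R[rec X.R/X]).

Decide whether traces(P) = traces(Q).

traces(P) ≠ traces(Q) — witness ⟨a⟩

LTS(P): 4 reachable states
  p0 = rec X. a.b.b.(0 + X)\{a,b} | --a--▸ p1
  p1 = b.b.(0 + (rec X. a.b.b.(0 + X)\{a,b}))\{a,b} | --b--▸ p2
  p2 = b.(0 + (rec X. a.b.b.(0 + X)\{a,b}))\{a,b} | --b--▸ p3
  p3 = (0 + (rec X. a.b.b.(0 + X)\{a,b}))\{a,b} | ∅
LTS(Q): 4 reachable states
  q0 = rec X. b.b.b.(0 + X)\{a,b} | --b--▸ q1
  q1 = b.b.(0 + (rec X. b.b.b.(0 + X)\{a,b}))\{a,b} | --b--▸ q2
  q2 = b.(0 + (rec X. b.b.b.(0 + X)\{a,b}))\{a,b} | --b--▸ q3
  q3 = (0 + (rec X. b.b.b.(0 + X)\{a,b}))\{a,b} | ∅
Trace ⟨a⟩ through P, begin at {p0}:
  [1] a ⇒ {p1}
  P completes σ.
Trace ⟨a⟩ through Q, begin at {q0}:
  [1] a ⇒ no successor for Q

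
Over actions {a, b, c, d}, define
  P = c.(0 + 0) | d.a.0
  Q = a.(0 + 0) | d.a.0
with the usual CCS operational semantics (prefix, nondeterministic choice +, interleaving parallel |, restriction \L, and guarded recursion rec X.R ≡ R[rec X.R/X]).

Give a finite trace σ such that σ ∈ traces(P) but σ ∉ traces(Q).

Reachable graph of P (6 states):
  p0 = c.(0 + 0) | d.a.0 | --c--▸ p1, --d--▸ p2
  p1 = (0 + 0) | d.a.0 | --d--▸ p3
  p2 = c.(0 + 0) | a.0 | --a--▸ p4, --c--▸ p3
  p3 = (0 + 0) | a.0 | --a--▸ p5
  p4 = c.(0 + 0) | 0 | --c--▸ p5
  p5 = (0 + 0) | 0 | ·
Reachable graph of Q (6 states):
  q0 = a.(0 + 0) | d.a.0 | --a--▸ q1, --d--▸ q2
  q1 = (0 + 0) | d.a.0 | --d--▸ q3
  q2 = a.(0 + 0) | a.0 | --a--▸ q3, --a--▸ q4
  q3 = (0 + 0) | a.0 | --a--▸ q5
  q4 = a.(0 + 0) | 0 | --a--▸ q5
  q5 = (0 + 0) | 0 | ·
Executing c from P (initial set {p0}):
  step 1 (c): {p1}
  ✓ P
Executing c from Q (initial set {q0}):
  step 1 (c): ∅ (Q stuck)

c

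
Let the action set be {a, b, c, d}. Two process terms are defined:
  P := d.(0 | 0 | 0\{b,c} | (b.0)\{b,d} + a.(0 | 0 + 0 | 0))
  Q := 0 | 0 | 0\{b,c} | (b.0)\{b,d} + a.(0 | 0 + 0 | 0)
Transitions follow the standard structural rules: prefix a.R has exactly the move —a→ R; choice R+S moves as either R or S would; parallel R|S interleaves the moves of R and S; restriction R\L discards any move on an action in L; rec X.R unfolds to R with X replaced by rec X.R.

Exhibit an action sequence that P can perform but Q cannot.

d

LTS(P): 3 reachable states
  u0 = d.(0 | 0 | 0\{b,c} | (b.0)\{b,d} + a.(0 | 0 + 0 | 0)) ⊢ ··d··> u1
  u1 = 0 | 0 | 0\{b,c} | (b.0)\{b,d} + a.(0 | 0 + 0 | 0) ⊢ ··a··> u2
  u2 = 0 | 0 + 0 | 0 ⊢ ∅
LTS(Q): 2 reachable states
  v0 = 0 | 0 | 0\{b,c} | (b.0)\{b,d} + a.(0 | 0 + 0 | 0) ⊢ ··a··> v1
  v1 = 0 | 0 + 0 | 0 ⊢ ∅
Executing d from P (initial set {u0}):
  [1] d ⇒ {u1}
  P completes σ.
Executing d from Q (initial set {v0}):
  [1] d ⇒ ∅ (Q stuck)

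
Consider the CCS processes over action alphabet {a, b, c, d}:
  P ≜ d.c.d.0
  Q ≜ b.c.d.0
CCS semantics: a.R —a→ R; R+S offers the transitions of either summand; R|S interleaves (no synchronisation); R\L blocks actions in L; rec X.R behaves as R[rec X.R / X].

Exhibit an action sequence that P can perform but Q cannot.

d

P's transition system — 4 states:
  s0 = d.c.d.0 :: -d-> s1
  s1 = c.d.0 :: -c-> s2
  s2 = d.0 :: -d-> s3
  s3 = 0 :: (no moves)
Q's transition system — 4 states:
  t0 = b.c.d.0 :: -b-> t1
  t1 = c.d.0 :: -c-> t2
  t2 = d.0 :: -d-> t3
  t3 = 0 :: (no moves)
Executing d from P (initial set {s0}):
  after d @ step 1: {s1}
  P completes σ.
Executing d from Q (initial set {t0}):
  after d @ step 1: ∅ (Q stuck)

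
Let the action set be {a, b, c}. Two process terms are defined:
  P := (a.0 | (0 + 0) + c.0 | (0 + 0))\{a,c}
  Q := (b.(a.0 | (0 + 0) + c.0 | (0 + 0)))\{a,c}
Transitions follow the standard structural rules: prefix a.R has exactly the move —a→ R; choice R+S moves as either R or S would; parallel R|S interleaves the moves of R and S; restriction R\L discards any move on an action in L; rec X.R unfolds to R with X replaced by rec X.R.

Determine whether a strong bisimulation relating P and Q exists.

not bisimilar

LTS(P): 1 reachable states
  m0 = (a.0 | (0 + 0) + c.0 | (0 + 0))\{a,c} ⊢ (no moves)
LTS(Q): 2 reachable states
  n0 = (b.(a.0 | (0 + 0) + c.0 | (0 + 0)))\{a,c} ⊢ ··b··> n1
  n1 = (a.0 | (0 + 0) + c.0 | (0 + 0))\{a,c} ⊢ (no moves)
Partition-refinement fixed point:
  B0 = {m0, n1}
  B1 = {n0}
m0 ∈ B0, n0 ∈ B1 → different blocks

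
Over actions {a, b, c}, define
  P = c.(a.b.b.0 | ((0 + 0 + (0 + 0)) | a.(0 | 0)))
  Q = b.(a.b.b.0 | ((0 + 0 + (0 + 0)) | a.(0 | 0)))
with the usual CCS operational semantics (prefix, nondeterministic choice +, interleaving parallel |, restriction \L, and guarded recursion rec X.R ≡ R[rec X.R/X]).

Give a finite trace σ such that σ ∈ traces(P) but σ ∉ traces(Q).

LTS(P): 9 reachable states
  p0 = c.(a.b.b.0 | ((0 + 0 + (0 + 0)) | a.(0 | 0))) → ··c··> p1
  p1 = a.b.b.0 | ((0 + 0 + (0 + 0)) | a.(0 | 0)) → ··a··> p2, ··a··> p3
  p2 = a.b.b.0 | ((0 + 0 + (0 + 0)) | (0 | 0)) → ··a··> p4
  p3 = b.b.0 | ((0 + 0 + (0 + 0)) | a.(0 | 0)) → ··a··> p4, ··b··> p5
  p4 = b.b.0 | ((0 + 0 + (0 + 0)) | (0 | 0)) → ··b··> p6
  p5 = b.0 | ((0 + 0 + (0 + 0)) | a.(0 | 0)) → ··a··> p6, ··b··> p7
  p6 = b.0 | ((0 + 0 + (0 + 0)) | (0 | 0)) → ··b··> p8
  p7 = 0 | ((0 + 0 + (0 + 0)) | a.(0 | 0)) → ··a··> p8
  p8 = 0 | ((0 + 0 + (0 + 0)) | (0 | 0)) → ·
LTS(Q): 9 reachable states
  q0 = b.(a.b.b.0 | ((0 + 0 + (0 + 0)) | a.(0 | 0))) → ··b··> q1
  q1 = a.b.b.0 | ((0 + 0 + (0 + 0)) | a.(0 | 0)) → ··a··> q2, ··a··> q3
  q2 = a.b.b.0 | ((0 + 0 + (0 + 0)) | (0 | 0)) → ··a··> q4
  q3 = b.b.0 | ((0 + 0 + (0 + 0)) | a.(0 | 0)) → ··a··> q4, ··b··> q5
  q4 = b.b.0 | ((0 + 0 + (0 + 0)) | (0 | 0)) → ··b··> q6
  q5 = b.0 | ((0 + 0 + (0 + 0)) | a.(0 | 0)) → ··a··> q6, ··b··> q7
  q6 = b.0 | ((0 + 0 + (0 + 0)) | (0 | 0)) → ··b··> q8
  q7 = 0 | ((0 + 0 + (0 + 0)) | a.(0 | 0)) → ··a··> q8
  q8 = 0 | ((0 + 0 + (0 + 0)) | (0 | 0)) → ·
Run σ = ⟨c⟩ on P: start {p0}
  [1] c ⇒ {p1}
  ✓ P
Run σ = ⟨c⟩ on Q: start {q0}
  [1] c ⇒ ∅  — Q cannot continue

c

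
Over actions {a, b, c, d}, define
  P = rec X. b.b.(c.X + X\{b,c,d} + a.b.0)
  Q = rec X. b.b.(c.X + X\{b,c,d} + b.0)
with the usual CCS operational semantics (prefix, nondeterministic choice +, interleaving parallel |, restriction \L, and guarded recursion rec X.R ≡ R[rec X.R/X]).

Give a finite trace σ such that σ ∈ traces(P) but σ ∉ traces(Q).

bba

Reachable graph of P (5 states):
  m0 = rec X. b.b.(c.X + X\{b,c,d} + a.b.0) → =b=> m1
  m1 = b.(c.(rec X. b.b.(c.X + X\{b,c,d} + a.b.0)) + (rec X. b.b.(c.X + X\{b,c,d} + a.b.0))\{b,c,d} + a.b.0) → =b=> m2
  m2 = c.(rec X. b.b.(c.X + X\{b,c,d} + a.b.0)) + (rec X. b.b.(c.X + X\{b,c,d} + a.b.0))\{b,c,d} + a.b.0 → =a=> m3, =c=> m0
  m3 = b.0 → =b=> m4
  m4 = 0 → ∅
Reachable graph of Q (4 states):
  n0 = rec X. b.b.(c.X + X\{b,c,d} + b.0) → =b=> n1
  n1 = b.(c.(rec X. b.b.(c.X + X\{b,c,d} + b.0)) + (rec X. b.b.(c.X + X\{b,c,d} + b.0))\{b,c,d} + b.0) → =b=> n2
  n2 = c.(rec X. b.b.(c.X + X\{b,c,d} + b.0)) + (rec X. b.b.(c.X + X\{b,c,d} + b.0))\{b,c,d} + b.0 → =b=> n3, =c=> n0
  n3 = 0 → ∅
Trace ⟨bba⟩ through P, begin at {m0}:
  after b @ step 1: {m1}
  after b @ step 2: {m2}
  after a @ step 3: {m3}
  — P admits the full trace.
Trace ⟨bba⟩ through Q, begin at {n0}:
  after b @ step 1: {n1}
  after b @ step 2: {n2}
  after a @ step 3: ∅  — Q cannot continue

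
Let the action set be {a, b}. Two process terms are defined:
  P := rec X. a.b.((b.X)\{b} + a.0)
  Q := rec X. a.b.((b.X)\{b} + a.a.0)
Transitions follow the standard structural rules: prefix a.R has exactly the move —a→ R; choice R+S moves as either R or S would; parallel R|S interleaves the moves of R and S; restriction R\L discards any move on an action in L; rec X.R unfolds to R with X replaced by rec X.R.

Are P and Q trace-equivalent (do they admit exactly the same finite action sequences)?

P's transition system — 4 states:
  p0 = rec X. a.b.((b.X)\{b} + a.0) ⊢ -a-> p1
  p1 = b.((b.(rec X. a.b.((b.X)\{b} + a.0)))\{b} + a.0) ⊢ -b-> p2
  p2 = (b.(rec X. a.b.((b.X)\{b} + a.0)))\{b} + a.0 ⊢ -a-> p3
  p3 = 0 ⊢ deadlocked
Q's transition system — 5 states:
  q0 = rec X. a.b.((b.X)\{b} + a.a.0) ⊢ -a-> q1
  q1 = b.((b.(rec X. a.b.((b.X)\{b} + a.a.0)))\{b} + a.a.0) ⊢ -b-> q2
  q2 = (b.(rec X. a.b.((b.X)\{b} + a.a.0)))\{b} + a.a.0 ⊢ -a-> q3
  q3 = a.0 ⊢ -a-> q4
  q4 = 0 ⊢ deadlocked
Run σ = ⟨abaa⟩ on Q: start {q0}
  step 1 (a): {q1}
  step 2 (b): {q2}
  step 3 (a): {q3}
  step 4 (a): {q4}
  Q completes σ.
Run σ = ⟨abaa⟩ on P: start {p0}
  step 1 (a): {p1}
  step 2 (b): {p2}
  step 3 (a): {p3}
  step 4 (a): ∅  — P cannot continue

trace-distinct — witness ⟨abaa⟩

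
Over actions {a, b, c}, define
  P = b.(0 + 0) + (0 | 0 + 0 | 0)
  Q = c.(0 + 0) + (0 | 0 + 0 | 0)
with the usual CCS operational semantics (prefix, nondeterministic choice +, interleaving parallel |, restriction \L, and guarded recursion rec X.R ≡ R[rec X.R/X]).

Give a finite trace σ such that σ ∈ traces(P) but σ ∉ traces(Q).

b

LTS(P): 2 reachable states
  p0 = b.(0 + 0) + (0 | 0 + 0 | 0) has moves =b=> p1
  p1 = 0 + 0 has moves ·
LTS(Q): 2 reachable states
  q0 = c.(0 + 0) + (0 | 0 + 0 | 0) has moves =c=> q1
  q1 = 0 + 0 has moves ·
Executing b from P (initial set {p0}):
  step 1 (b): {p1}
  P completes σ.
Executing b from Q (initial set {q0}):
  step 1 (b): ∅ (Q stuck)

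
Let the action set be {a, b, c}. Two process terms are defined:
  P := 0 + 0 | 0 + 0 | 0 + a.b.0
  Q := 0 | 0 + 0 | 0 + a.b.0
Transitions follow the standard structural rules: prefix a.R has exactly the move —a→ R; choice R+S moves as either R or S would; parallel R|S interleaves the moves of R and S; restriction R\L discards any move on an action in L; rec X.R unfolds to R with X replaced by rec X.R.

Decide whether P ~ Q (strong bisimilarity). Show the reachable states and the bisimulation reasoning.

bisimilar

P's transition system — 3 states:
  s0 = 0 + 0 | 0 + 0 | 0 + a.b.0 ⊢ —a→ s1
  s1 = b.0 ⊢ —b→ s2
  s2 = 0 ⊢ ·
Q's transition system — 3 states:
  t0 = 0 | 0 + 0 | 0 + a.b.0 ⊢ —a→ t1
  t1 = b.0 ⊢ —b→ t2
  t2 = 0 ⊢ ·
Partition-refinement fixed point:
  B0 = {s0, t0}
  B1 = {s1, t1}
  B2 = {s2, t2}
s0 ∈ B0, t0 ∈ B0 → same block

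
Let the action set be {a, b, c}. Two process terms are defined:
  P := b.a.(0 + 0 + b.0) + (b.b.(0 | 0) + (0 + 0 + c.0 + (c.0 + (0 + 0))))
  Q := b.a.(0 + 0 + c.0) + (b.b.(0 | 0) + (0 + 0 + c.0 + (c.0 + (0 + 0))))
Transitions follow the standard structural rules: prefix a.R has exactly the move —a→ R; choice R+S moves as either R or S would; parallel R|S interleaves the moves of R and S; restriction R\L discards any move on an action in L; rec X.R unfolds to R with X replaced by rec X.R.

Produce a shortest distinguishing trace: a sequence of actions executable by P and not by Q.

Reachable graph of P (6 states):
  s0 = b.a.(0 + 0 + b.0) + (b.b.(0 | 0) + (0 + 0 + c.0 + (c.0 + (0 + 0)))) :: =b=> s1, =b=> s2, =c=> s3
  s1 = a.(0 + 0 + b.0) :: =a=> s4
  s2 = b.(0 | 0) :: =b=> s5
  s3 = 0 :: (no moves)
  s4 = 0 + 0 + b.0 :: =b=> s3
  s5 = 0 | 0 :: (no moves)
Reachable graph of Q (6 states):
  t0 = b.a.(0 + 0 + c.0) + (b.b.(0 | 0) + (0 + 0 + c.0 + (c.0 + (0 + 0)))) :: =b=> t1, =b=> t2, =c=> t3
  t1 = a.(0 + 0 + c.0) :: =a=> t4
  t2 = b.(0 | 0) :: =b=> t5
  t3 = 0 :: (no moves)
  t4 = 0 + 0 + c.0 :: =c=> t3
  t5 = 0 | 0 :: (no moves)
Run σ = ⟨bab⟩ on P: start {s0}
  [1] b ⇒ {s1, s2}
  [2] a ⇒ {s4}
  [3] b ⇒ {s3}
  P completes σ.
Run σ = ⟨bab⟩ on Q: start {t0}
  [1] b ⇒ {t1, t2}
  [2] a ⇒ {t4}
  [3] b ⇒ ∅  — Q cannot continue

bab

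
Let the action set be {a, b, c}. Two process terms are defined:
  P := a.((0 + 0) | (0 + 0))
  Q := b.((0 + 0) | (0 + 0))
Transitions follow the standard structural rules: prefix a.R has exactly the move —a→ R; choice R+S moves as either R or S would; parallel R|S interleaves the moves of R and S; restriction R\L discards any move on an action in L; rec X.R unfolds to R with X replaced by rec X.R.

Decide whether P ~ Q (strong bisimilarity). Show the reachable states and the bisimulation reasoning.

P ≁ Q

Reachable graph of P (2 states):
  s0 = a.((0 + 0) | (0 + 0)) :: ··a··> s1
  s1 = (0 + 0) | (0 + 0) :: stopped
Reachable graph of Q (2 states):
  t0 = b.((0 + 0) | (0 + 0)) :: ··b··> t1
  t1 = (0 + 0) | (0 + 0) :: stopped
Coarsest stable partition (strong bisimilarity classes):
  B0 = {s0}
  B1 = {s1, t1}
  B2 = {t0}
s0 ∈ B0, t0 ∈ B2 → different blocks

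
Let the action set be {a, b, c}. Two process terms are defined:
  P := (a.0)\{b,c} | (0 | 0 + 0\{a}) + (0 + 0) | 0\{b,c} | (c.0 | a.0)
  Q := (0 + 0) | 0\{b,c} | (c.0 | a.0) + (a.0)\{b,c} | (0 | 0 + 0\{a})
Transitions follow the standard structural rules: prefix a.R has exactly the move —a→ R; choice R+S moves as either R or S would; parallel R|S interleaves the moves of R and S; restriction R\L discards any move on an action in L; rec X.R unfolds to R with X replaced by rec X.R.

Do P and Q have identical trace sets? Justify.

traces(P) = traces(Q)

LTS(P): 5 reachable states
  s0 = (a.0)\{b,c} | (0 | 0 + 0\{a}) + (0 + 0) | 0\{b,c} | (c.0 | a.0) → =a=> s1, =a=> s2, =c=> s3
  s1 = (0 + 0) | 0\{b,c} | (c.0 | 0) → =c=> s4
  s2 = 0\{b,c} | (0 | 0 + 0\{a}) → ·
  s3 = (0 + 0) | 0\{b,c} | (0 | a.0) → =a=> s4
  s4 = (0 + 0) | 0\{b,c} | (0 | 0) → ·
LTS(Q): 5 reachable states
  t0 = (0 + 0) | 0\{b,c} | (c.0 | a.0) + (a.0)\{b,c} | (0 | 0 + 0\{a}) → =a=> t1, =a=> t2, =c=> t3
  t1 = (0 + 0) | 0\{b,c} | (c.0 | 0) → =c=> t4
  t2 = 0\{b,c} | (0 | 0 + 0\{a}) → ·
  t3 = (0 + 0) | 0\{b,c} | (0 | a.0) → =a=> t4
  t4 = (0 + 0) | 0\{b,c} | (0 | 0) → ·
Partition-refinement fixed point:
  B0 = {s0, t0}
  B1 = {s2, s4, t2, t4}
  B2 = {s1, t1}
  B3 = {s3, t3}
s0 ∈ B0, t0 ∈ B0 → same block
Bisimilar ⇒ trace-equivalent.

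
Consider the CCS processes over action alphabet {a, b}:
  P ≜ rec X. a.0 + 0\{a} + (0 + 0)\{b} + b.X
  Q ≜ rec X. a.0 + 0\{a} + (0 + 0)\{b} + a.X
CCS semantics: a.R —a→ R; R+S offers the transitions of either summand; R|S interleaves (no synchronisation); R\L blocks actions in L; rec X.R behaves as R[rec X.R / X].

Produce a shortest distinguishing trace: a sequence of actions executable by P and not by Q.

P's transition system — 2 states:
  m0 = rec X. a.0 + 0\{a} + (0 + 0)\{b} + b.X has moves —a→ m1, —b→ m0
  m1 = 0 has moves deadlocked
Q's transition system — 2 states:
  n0 = rec X. a.0 + 0\{a} + (0 + 0)\{b} + a.X has moves —a→ n0, —a→ n1
  n1 = 0 has moves deadlocked
Executing b from P (initial set {m0}):
  after b @ step 1: {m0}
  P completes σ.
Executing b from Q (initial set {n0}):
  after b @ step 1: no successor for Q

b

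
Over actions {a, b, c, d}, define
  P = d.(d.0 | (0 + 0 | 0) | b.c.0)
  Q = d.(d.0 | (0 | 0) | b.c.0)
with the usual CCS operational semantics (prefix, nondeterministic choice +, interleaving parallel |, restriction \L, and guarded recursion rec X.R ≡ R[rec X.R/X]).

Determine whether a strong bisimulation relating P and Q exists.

P ~ Q

Reachable graph of P (7 states):
  p0 = d.(d.0 | (0 + 0 | 0) | b.c.0) | ··d··> p1
  p1 = d.0 | (0 + 0 | 0) | b.c.0 | ··b··> p2, ··d··> p3
  p2 = d.0 | (0 + 0 | 0) | c.0 | ··c··> p4, ··d··> p5
  p3 = 0 | (0 + 0 | 0) | b.c.0 | ··b··> p5
  p4 = d.0 | (0 + 0 | 0) | 0 | ··d··> p6
  p5 = 0 | (0 + 0 | 0) | c.0 | ··c··> p6
  p6 = 0 | (0 + 0 | 0) | 0 | ·
Reachable graph of Q (7 states):
  q0 = d.(d.0 | (0 | 0) | b.c.0) | ··d··> q1
  q1 = d.0 | (0 | 0) | b.c.0 | ··b··> q2, ··d··> q3
  q2 = d.0 | (0 | 0) | c.0 | ··c··> q4, ··d··> q5
  q3 = 0 | (0 | 0) | b.c.0 | ··b··> q5
  q4 = d.0 | (0 | 0) | 0 | ··d··> q6
  q5 = 0 | (0 | 0) | c.0 | ··c··> q6
  q6 = 0 | (0 | 0) | 0 | ·
Coarsest stable partition (strong bisimilarity classes):
  B0 = {p0, q0}
  B1 = {p1, q1}
  B2 = {p2, q2}
  B3 = {p4, q4}
  B4 = {p6, q6}
  B5 = {p5, q5}
  B6 = {p3, q3}
p0 ∈ B0, q0 ∈ B0 → same block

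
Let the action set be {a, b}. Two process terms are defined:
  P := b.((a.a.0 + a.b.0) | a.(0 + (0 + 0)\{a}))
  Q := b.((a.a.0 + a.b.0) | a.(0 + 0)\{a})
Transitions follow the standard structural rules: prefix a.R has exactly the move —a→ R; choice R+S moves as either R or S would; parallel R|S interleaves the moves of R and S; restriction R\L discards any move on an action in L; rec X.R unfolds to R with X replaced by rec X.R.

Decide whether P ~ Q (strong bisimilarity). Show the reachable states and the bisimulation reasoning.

Reachable graph of P (9 states):
  s0 = b.((a.a.0 + a.b.0) | a.(0 + (0 + 0)\{a})) → =b=> s1
  s1 = (a.a.0 + a.b.0) | a.(0 + (0 + 0)\{a}) → =a=> s2, =a=> s3, =a=> s4
  s2 = (a.a.0 + a.b.0) | (0 + (0 + 0)\{a}) → =a=> s5, =a=> s6
  s3 = a.0 | a.(0 + (0 + 0)\{a}) → =a=> s5, =a=> s7
  s4 = b.0 | a.(0 + (0 + 0)\{a}) → =a=> s6, =b=> s7
  s5 = a.0 | (0 + (0 + 0)\{a}) → =a=> s8
  s6 = b.0 | (0 + (0 + 0)\{a}) → =b=> s8
  s7 = 0 | a.(0 + (0 + 0)\{a}) → =a=> s8
  s8 = 0 | (0 + (0 + 0)\{a}) → (no moves)
Reachable graph of Q (9 states):
  t0 = b.((a.a.0 + a.b.0) | a.(0 + 0)\{a}) → =b=> t1
  t1 = (a.a.0 + a.b.0) | a.(0 + 0)\{a} → =a=> t2, =a=> t3, =a=> t4
  t2 = (a.a.0 + a.b.0) | (0 + 0)\{a} → =a=> t5, =a=> t6
  t3 = a.0 | a.(0 + 0)\{a} → =a=> t5, =a=> t7
  t4 = b.0 | a.(0 + 0)\{a} → =a=> t6, =b=> t7
  t5 = a.0 | (0 + 0)\{a} → =a=> t8
  t6 = b.0 | (0 + 0)\{a} → =b=> t8
  t7 = 0 | a.(0 + 0)\{a} → =a=> t8
  t8 = 0 | (0 + 0)\{a} → (no moves)
Partition-refinement fixed point:
  B0 = {s0, t0}
  B1 = {s1, t1}
  B2 = {s2, t2}
  B3 = {s6, t6}
  B4 = {s8, t8}
  B5 = {s5, s7, t5, t7}
  B6 = {s4, t4}
  B7 = {s3, t3}
s0 ∈ B0, t0 ∈ B0 → same block

P ~ Q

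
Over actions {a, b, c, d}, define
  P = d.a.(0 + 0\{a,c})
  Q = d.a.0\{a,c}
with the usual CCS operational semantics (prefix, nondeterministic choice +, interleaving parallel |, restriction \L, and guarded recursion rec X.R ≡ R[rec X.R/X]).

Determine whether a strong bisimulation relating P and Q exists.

LTS(P): 3 reachable states
  m0 = d.a.(0 + 0\{a,c}) → --d--▸ m1
  m1 = a.(0 + 0\{a,c}) → --a--▸ m2
  m2 = 0 + 0\{a,c} → deadlocked
LTS(Q): 3 reachable states
  n0 = d.a.0\{a,c} → --d--▸ n1
  n1 = a.0\{a,c} → --a--▸ n2
  n2 = 0\{a,c} → deadlocked
Partition-refinement fixed point:
  B0 = {m0, n0}
  B1 = {m1, n1}
  B2 = {m2, n2}
m0 ∈ B0, n0 ∈ B0 → same block

bisimilar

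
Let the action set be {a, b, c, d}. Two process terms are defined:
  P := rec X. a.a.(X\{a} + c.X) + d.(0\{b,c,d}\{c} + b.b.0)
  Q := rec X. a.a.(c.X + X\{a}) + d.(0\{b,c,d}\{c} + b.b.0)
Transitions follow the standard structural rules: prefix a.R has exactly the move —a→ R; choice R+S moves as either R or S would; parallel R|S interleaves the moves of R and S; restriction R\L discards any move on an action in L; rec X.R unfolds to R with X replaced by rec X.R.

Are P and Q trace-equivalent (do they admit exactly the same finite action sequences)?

trace-equivalent

P's transition system — 9 states:
  s0 = rec X. a.a.(X\{a} + c.X) + d.(0\{b,c,d}\{c} + b.b.0) :: --a--▸ s1, --d--▸ s2
  s1 = a.((rec X. a.a.(X\{a} + c.X) + d.(0\{b,c,d}\{c} + b.b.0))\{a} + c.(rec X. a.a.(X\{a} + c.X) + d.(0\{b,c,d}\{c} + b.b.0))) :: --a--▸ s3
  s2 = 0\{b,c,d}\{c} + b.b.0 :: --b--▸ s4
  s3 = (rec X. a.a.(X\{a} + c.X) + d.(0\{b,c,d}\{c} + b.b.0))\{a} + c.(rec X. a.a.(X\{a} + c.X) + d.(0\{b,c,d}\{c} + b.b.0)) :: --c--▸ s0, --d--▸ s5
  s4 = b.0 :: --b--▸ s6
  s5 = (0\{b,c,d}\{c} + b.b.0)\{a} :: --b--▸ s7
  s6 = 0 :: ∅
  s7 = (b.0)\{a} :: --b--▸ s8
  s8 = 0\{a} :: ∅
Q's transition system — 9 states:
  t0 = rec X. a.a.(c.X + X\{a}) + d.(0\{b,c,d}\{c} + b.b.0) :: --a--▸ t1, --d--▸ t2
  t1 = a.(c.(rec X. a.a.(c.X + X\{a}) + d.(0\{b,c,d}\{c} + b.b.0)) + (rec X. a.a.(c.X + X\{a}) + d.(0\{b,c,d}\{c} + b.b.0))\{a}) :: --a--▸ t3
  t2 = 0\{b,c,d}\{c} + b.b.0 :: --b--▸ t4
  t3 = c.(rec X. a.a.(c.X + X\{a}) + d.(0\{b,c,d}\{c} + b.b.0)) + (rec X. a.a.(c.X + X\{a}) + d.(0\{b,c,d}\{c} + b.b.0))\{a} :: --c--▸ t0, --d--▸ t5
  t4 = b.0 :: --b--▸ t6
  t5 = (0\{b,c,d}\{c} + b.b.0)\{a} :: --b--▸ t7
  t6 = 0 :: ∅
  t7 = (b.0)\{a} :: --b--▸ t8
  t8 = 0\{a} :: ∅
Partition-refinement fixed point:
  B0 = {s0, t0}
  B1 = {s2, s5, t2, t5}
  B2 = {s4, s7, t4, t7}
  B3 = {s6, s8, t6, t8}
  B4 = {s1, t1}
  B5 = {s3, t3}
s0 ∈ B0, t0 ∈ B0 → same block
Bisimilar ⇒ trace-equivalent.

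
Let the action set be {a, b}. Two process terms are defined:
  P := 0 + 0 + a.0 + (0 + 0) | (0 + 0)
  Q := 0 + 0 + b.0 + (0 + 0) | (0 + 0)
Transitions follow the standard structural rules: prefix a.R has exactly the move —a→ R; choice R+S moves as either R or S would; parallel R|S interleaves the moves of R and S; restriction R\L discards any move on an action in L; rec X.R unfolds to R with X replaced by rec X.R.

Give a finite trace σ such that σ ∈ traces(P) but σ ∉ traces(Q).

P's transition system — 2 states:
  u0 = 0 + 0 + a.0 + (0 + 0) | (0 + 0) :: --a--▸ u1
  u1 = 0 :: ·
Q's transition system — 2 states:
  v0 = 0 + 0 + b.0 + (0 + 0) | (0 + 0) :: --b--▸ v1
  v1 = 0 :: ·
Run σ = ⟨a⟩ on P: start {u0}
  after a @ step 1: {u1}
  P completes σ.
Run σ = ⟨a⟩ on Q: start {v0}
  after a @ step 1: no successor for Q

a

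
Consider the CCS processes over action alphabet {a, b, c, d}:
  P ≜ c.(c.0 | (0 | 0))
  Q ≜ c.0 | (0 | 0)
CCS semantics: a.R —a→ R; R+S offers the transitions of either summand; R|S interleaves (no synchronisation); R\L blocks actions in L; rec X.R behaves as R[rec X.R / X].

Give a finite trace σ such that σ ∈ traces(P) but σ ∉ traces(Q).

Reachable graph of P (3 states):
  m0 = c.(c.0 | (0 | 0)) :: --c--▸ m1
  m1 = c.0 | (0 | 0) :: --c--▸ m2
  m2 = 0 | (0 | 0) :: ∅
Reachable graph of Q (2 states):
  n0 = c.0 | (0 | 0) :: --c--▸ n1
  n1 = 0 | (0 | 0) :: ∅
Trace ⟨cc⟩ through P, begin at {m0}:
  after c @ step 1: {m1}
  after c @ step 2: {m2}
  P completes σ.
Trace ⟨cc⟩ through Q, begin at {n0}:
  after c @ step 1: {n1}
  after c @ step 2: ∅  — Q cannot continue

cc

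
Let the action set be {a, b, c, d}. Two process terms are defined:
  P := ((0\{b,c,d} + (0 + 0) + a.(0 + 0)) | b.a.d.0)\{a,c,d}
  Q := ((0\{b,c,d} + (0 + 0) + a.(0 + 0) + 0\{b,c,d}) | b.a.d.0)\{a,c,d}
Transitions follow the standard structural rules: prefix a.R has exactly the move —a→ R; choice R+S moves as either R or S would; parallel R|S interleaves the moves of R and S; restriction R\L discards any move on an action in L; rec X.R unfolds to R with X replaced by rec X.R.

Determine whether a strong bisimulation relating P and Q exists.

YES

LTS(P): 2 reachable states
  m0 = ((0\{b,c,d} + (0 + 0) + a.(0 + 0)) | b.a.d.0)\{a,c,d} | ··b··> m1
  m1 = ((0\{b,c,d} + (0 + 0) + a.(0 + 0)) | a.d.0)\{a,c,d} | (no moves)
LTS(Q): 2 reachable states
  n0 = ((0\{b,c,d} + (0 + 0) + a.(0 + 0) + 0\{b,c,d}) | b.a.d.0)\{a,c,d} | ··b··> n1
  n1 = ((0\{b,c,d} + (0 + 0) + a.(0 + 0) + 0\{b,c,d}) | a.d.0)\{a,c,d} | (no moves)
Partition-refinement fixed point:
  B0 = {m0, n0}
  B1 = {m1, n1}
m0 ∈ B0, n0 ∈ B0 → same block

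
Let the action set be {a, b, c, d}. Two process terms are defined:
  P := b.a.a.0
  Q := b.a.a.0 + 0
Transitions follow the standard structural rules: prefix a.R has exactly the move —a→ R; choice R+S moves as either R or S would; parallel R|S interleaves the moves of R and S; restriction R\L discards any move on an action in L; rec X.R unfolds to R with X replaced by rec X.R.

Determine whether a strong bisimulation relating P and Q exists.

Reachable graph of P (4 states):
  p0 = b.a.a.0 → ··b··> p1
  p1 = a.a.0 → ··a··> p2
  p2 = a.0 → ··a··> p3
  p3 = 0 → stopped
Reachable graph of Q (4 states):
  q0 = b.a.a.0 + 0 → ··b··> q1
  q1 = a.a.0 → ··a··> q2
  q2 = a.0 → ··a··> q3
  q3 = 0 → stopped
Partition-refinement fixed point:
  B0 = {p0, q0}
  B1 = {p1, q1}
  B2 = {p2, q2}
  B3 = {p3, q3}
p0 ∈ B0, q0 ∈ B0 → same block

YES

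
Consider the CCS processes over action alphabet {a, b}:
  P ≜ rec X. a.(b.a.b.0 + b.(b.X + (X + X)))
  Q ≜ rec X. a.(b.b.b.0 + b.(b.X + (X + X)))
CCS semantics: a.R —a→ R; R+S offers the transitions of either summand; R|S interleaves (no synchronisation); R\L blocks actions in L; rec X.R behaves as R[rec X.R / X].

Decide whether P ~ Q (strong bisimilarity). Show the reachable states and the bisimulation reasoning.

LTS(P): 6 reachable states
  m0 = rec X. a.(b.a.b.0 + b.(b.X + (X + X))) has moves ··a··> m1
  m1 = b.a.b.0 + b.(b.(rec X. a.(b.a.b.0 + b.(b.X + (X + X)))) + ((rec X. a.(b.a.b.0 + b.(b.X + (X + X)))) + (rec X. a.(b.a.b.0 + b.(b.X + (X + X)))))) has moves ··b··> m2, ··b··> m3
  m2 = a.b.0 has moves ··a··> m4
  m3 = b.(rec X. a.(b.a.b.0 + b.(b.X + (X + X)))) + ((rec X. a.(b.a.b.0 + b.(b.X + (X + X)))) + (rec X. a.(b.a.b.0 + b.(b.X + (X + X))))) has moves ··a··> m1, ··b··> m0
  m4 = b.0 has moves ··b··> m5
  m5 = 0 has moves ·
LTS(Q): 6 reachable states
  n0 = rec X. a.(b.b.b.0 + b.(b.X + (X + X))) has moves ··a··> n1
  n1 = b.b.b.0 + b.(b.(rec X. a.(b.b.b.0 + b.(b.X + (X + X)))) + ((rec X. a.(b.b.b.0 + b.(b.X + (X + X)))) + (rec X. a.(b.b.b.0 + b.(b.X + (X + X)))))) has moves ··b··> n2, ··b··> n3
  n2 = b.(rec X. a.(b.b.b.0 + b.(b.X + (X + X)))) + ((rec X. a.(b.b.b.0 + b.(b.X + (X + X)))) + (rec X. a.(b.b.b.0 + b.(b.X + (X + X))))) has moves ··a··> n1, ··b··> n0
  n3 = b.b.0 has moves ··b··> n4
  n4 = b.0 has moves ··b··> n5
  n5 = 0 has moves ·
Bisimilarity quotient blocks:
  B0 = {m0}
  B1 = {m1}
  B2 = {m3}
  B3 = {m2}
  B4 = {m4, n4}
  B5 = {m5, n5}
  B6 = {n0}
  B7 = {n1}
  B8 = {n3}
  B9 = {n2}
m0 ∈ B0, n0 ∈ B6 → different blocks

P ≁ Q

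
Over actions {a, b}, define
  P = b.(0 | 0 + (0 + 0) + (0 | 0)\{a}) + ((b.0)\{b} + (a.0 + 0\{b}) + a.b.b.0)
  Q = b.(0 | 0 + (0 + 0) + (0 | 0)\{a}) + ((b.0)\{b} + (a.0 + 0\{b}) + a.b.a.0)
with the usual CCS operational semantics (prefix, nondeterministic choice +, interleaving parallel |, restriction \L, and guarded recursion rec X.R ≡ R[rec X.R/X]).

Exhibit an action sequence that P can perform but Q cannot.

LTS(P): 5 reachable states
  p0 = b.(0 | 0 + (0 + 0) + (0 | 0)\{a}) + ((b.0)\{b} + (a.0 + 0\{b}) + a.b.b.0) has moves --a--▸ p1, --a--▸ p2, --b--▸ p3
  p1 = 0 has moves (no moves)
  p2 = b.b.0 has moves --b--▸ p4
  p3 = 0 | 0 + (0 + 0) + (0 | 0)\{a} has moves (no moves)
  p4 = b.0 has moves --b--▸ p1
LTS(Q): 5 reachable states
  q0 = b.(0 | 0 + (0 + 0) + (0 | 0)\{a}) + ((b.0)\{b} + (a.0 + 0\{b}) + a.b.a.0) has moves --a--▸ q1, --a--▸ q2, --b--▸ q3
  q1 = 0 has moves (no moves)
  q2 = b.a.0 has moves --b--▸ q4
  q3 = 0 | 0 + (0 + 0) + (0 | 0)\{a} has moves (no moves)
  q4 = a.0 has moves --a--▸ q1
Executing abb from P (initial set {p0}):
  step 1 (a): {p1, p2}
  step 2 (b): {p4}
  step 3 (b): {p1}
  ✓ P
Executing abb from Q (initial set {q0}):
  step 1 (a): {q1, q2}
  step 2 (b): {q4}
  step 3 (b): ∅ (Q stuck)

abb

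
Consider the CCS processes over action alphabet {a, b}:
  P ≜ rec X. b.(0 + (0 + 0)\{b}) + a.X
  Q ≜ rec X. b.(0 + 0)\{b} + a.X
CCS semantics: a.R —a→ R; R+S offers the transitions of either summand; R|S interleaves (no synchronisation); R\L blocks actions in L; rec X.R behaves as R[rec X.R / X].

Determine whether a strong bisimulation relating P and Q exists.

LTS(P): 2 reachable states
  p0 = rec X. b.(0 + (0 + 0)\{b}) + a.X ⊢ =a=> p0, =b=> p1
  p1 = 0 + (0 + 0)\{b} ⊢ stopped
LTS(Q): 2 reachable states
  q0 = rec X. b.(0 + 0)\{b} + a.X ⊢ =a=> q0, =b=> q1
  q1 = (0 + 0)\{b} ⊢ stopped
Coarsest stable partition (strong bisimilarity classes):
  B0 = {p0, q0}
  B1 = {p1, q1}
p0 ∈ B0, q0 ∈ B0 → same block

YES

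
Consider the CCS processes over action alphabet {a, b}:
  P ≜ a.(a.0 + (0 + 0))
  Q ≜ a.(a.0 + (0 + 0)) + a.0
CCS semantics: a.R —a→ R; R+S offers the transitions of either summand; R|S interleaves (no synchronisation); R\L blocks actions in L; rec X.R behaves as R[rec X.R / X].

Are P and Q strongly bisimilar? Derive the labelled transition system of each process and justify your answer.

not bisimilar

Reachable graph of P (3 states):
  s0 = a.(a.0 + (0 + 0)) → —a→ s1
  s1 = a.0 + (0 + 0) → —a→ s2
  s2 = 0 → stopped
Reachable graph of Q (3 states):
  t0 = a.(a.0 + (0 + 0)) + a.0 → —a→ t1, —a→ t2
  t1 = 0 → stopped
  t2 = a.0 + (0 + 0) → —a→ t1
Coarsest stable partition (strong bisimilarity classes):
  B0 = {s0}
  B1 = {s1, t2}
  B2 = {s2, t1}
  B3 = {t0}
s0 ∈ B0, t0 ∈ B3 → different blocks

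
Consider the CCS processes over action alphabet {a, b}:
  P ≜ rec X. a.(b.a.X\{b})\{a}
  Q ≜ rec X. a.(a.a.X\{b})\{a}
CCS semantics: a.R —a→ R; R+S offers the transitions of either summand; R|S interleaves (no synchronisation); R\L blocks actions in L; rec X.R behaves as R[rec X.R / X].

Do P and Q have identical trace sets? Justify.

P's transition system — 3 states:
  s0 = rec X. a.(b.a.X\{b})\{a} :: -a-> s1
  s1 = (b.a.(rec X. a.(b.a.X\{b})\{a})\{b})\{a} :: -b-> s2
  s2 = (a.(rec X. a.(b.a.X\{b})\{a})\{b})\{a} :: (no moves)
Q's transition system — 2 states:
  t0 = rec X. a.(a.a.X\{b})\{a} :: -a-> t1
  t1 = (a.a.(rec X. a.(a.a.X\{b})\{a})\{b})\{a} :: (no moves)
Trace ⟨ab⟩ through P, begin at {s0}:
  [1] a ⇒ {s1}
  [2] b ⇒ {s2}
  ✓ P
Trace ⟨ab⟩ through Q, begin at {t0}:
  [1] a ⇒ {t1}
  [2] b ⇒ ∅  — Q cannot continue

NO — witness ⟨ab⟩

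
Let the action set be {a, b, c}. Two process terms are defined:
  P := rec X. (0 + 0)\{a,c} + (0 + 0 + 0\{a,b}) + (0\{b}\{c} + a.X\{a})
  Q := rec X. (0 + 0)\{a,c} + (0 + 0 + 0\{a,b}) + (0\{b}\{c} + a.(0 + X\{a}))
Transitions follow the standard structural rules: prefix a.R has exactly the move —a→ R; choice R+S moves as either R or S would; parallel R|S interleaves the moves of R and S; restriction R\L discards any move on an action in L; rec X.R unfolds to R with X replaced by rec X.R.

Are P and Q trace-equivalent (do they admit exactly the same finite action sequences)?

LTS(P): 2 reachable states
  p0 = rec X. (0 + 0)\{a,c} + (0 + 0 + 0\{a,b}) + (0\{b}\{c} + a.X\{a}) | --a--▸ p1
  p1 = (rec X. (0 + 0)\{a,c} + (0 + 0 + 0\{a,b}) + (0\{b}\{c} + a.X\{a}))\{a} | (no moves)
LTS(Q): 2 reachable states
  q0 = rec X. (0 + 0)\{a,c} + (0 + 0 + 0\{a,b}) + (0\{b}\{c} + a.(0 + X\{a})) | --a--▸ q1
  q1 = 0 + (rec X. (0 + 0)\{a,c} + (0 + 0 + 0\{a,b}) + (0\{b}\{c} + a.(0 + X\{a})))\{a} | (no moves)
Partition-refinement fixed point:
  B0 = {p0, q0}
  B1 = {p1, q1}
p0 ∈ B0, q0 ∈ B0 → same block
Bisimilar ⇒ trace-equivalent.

trace-equivalent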